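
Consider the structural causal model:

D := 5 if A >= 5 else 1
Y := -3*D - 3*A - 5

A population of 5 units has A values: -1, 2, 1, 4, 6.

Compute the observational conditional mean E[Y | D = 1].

E[Y|D=1] averages over only the 4 units with D=1 (A = -1, 2, 1, 4): Y = -5, -14, -11, -20, mean -12.5.

-12.5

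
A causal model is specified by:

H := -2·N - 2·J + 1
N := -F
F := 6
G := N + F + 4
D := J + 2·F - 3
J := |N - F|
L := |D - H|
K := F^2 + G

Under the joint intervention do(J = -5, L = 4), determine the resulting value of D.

4

Setting J = -5, L = 4 by intervention discards those variables' equations.
D = J + 2·F - 3  [with J=-5, F=6]  = 4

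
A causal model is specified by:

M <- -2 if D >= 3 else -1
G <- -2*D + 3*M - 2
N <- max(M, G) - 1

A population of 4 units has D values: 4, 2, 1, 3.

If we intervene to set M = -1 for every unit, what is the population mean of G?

-10

Every unit gets M=-1 under the intervention. G values become -13, -9, -7, -11; E[G|do(M=-1)] = -10.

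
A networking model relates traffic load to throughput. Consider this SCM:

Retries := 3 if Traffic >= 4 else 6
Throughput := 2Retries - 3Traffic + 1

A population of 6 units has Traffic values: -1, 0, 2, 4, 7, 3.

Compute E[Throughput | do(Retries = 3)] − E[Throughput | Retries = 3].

The intervention sets Retries=3 in all 6 units regardless of Traffic. Recomputing Throughput per unit gives 10, 7, 1, -5, -14, -2; average -0.5.
E[Throughput|Retries=3] averages over only the 2 units with Retries=3 (Traffic = 4, 7): Throughput = -5, -14, mean -9.5.
Difference = -0.5 − (-9.5) = 9.

9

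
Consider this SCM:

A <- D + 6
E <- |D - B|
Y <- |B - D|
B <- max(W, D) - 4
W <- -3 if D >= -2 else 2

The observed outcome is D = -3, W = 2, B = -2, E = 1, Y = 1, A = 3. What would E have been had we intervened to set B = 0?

The intervention breaks the incoming arrows to B: B <- max(W, D) - 4 no longer applies, and B = 0.
E = |D - B|  [with D=-3, B=0]  = 3

3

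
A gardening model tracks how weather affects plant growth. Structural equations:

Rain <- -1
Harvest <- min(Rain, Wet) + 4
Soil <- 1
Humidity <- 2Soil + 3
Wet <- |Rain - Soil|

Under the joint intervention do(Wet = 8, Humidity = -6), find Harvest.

3

Setting Wet = 8, Humidity = -6 by intervention discards those variables' equations.
Harvest = min(Rain, Wet) + 4  [with Rain=-1, Wet=8]  = 3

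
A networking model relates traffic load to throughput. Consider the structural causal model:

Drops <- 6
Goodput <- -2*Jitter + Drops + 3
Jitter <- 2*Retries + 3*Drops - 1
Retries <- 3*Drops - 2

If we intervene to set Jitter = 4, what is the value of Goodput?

The intervention breaks the incoming arrows to Jitter: Jitter <- 2*Retries + 3*Drops - 1 no longer applies, and Jitter = 4.
Goodput = -2*Jitter + Drops + 3  [with Jitter=4, Drops=6]  = 1

1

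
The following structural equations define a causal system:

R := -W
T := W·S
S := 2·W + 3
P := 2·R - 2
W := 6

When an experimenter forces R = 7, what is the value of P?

do(R=7) replaces the equation R := -W with the constant R = 7.
P = 2·R - 2  [with R=7]  = 12

12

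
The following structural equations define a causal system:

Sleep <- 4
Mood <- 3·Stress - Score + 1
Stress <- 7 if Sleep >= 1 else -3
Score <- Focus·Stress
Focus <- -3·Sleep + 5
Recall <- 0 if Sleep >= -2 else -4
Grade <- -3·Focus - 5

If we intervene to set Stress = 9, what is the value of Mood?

91

do(Stress=9) replaces the equation Stress <- 7 if Sleep >= 1 else -3 with the constant Stress = 9.
Focus = -3·Sleep + 5  [with Sleep=4]  = -7
Score = Focus·Stress  [with Focus=-7, Stress=9]  = -63
Mood = 3·Stress - Score + 1  [with Stress=9, Score=-63]  = 91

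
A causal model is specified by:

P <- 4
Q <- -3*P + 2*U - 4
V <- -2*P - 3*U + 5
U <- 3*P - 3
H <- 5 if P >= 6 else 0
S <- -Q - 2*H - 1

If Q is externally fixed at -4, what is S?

3

The intervention breaks the incoming arrows to Q: Q <- -3*P + 2*U - 4 no longer applies, and Q = -4.
H = 5 if P >= 6 else 0  [with P=4]  = 0
S = -Q - 2*H - 1  [with Q=-4, H=0]  = 3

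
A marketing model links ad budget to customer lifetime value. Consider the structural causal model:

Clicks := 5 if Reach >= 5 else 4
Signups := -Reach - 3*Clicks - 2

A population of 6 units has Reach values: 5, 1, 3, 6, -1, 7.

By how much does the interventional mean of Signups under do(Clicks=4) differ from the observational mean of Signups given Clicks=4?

The intervention sets Clicks=4 in all 6 units regardless of Reach. Recomputing Signups per unit gives -19, -15, -17, -20, -13, -21; average -17.5.
E[Signups|Clicks=4] averages over only the 3 units with Clicks=4 (Reach = 1, 3, -1): Signups = -15, -17, -13, mean -15.
Difference = -17.5 − (-15) = -2.5.

-2.5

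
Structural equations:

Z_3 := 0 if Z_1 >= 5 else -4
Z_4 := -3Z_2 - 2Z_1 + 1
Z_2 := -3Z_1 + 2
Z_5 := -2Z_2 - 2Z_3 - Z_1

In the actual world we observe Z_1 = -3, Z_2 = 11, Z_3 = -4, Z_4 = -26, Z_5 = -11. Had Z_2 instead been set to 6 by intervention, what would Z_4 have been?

-11

Under do(Z_2=6), the mechanism Z_2 := -3Z_1 + 2 is discarded; Z_2 is fixed at 6.
Z_4 = -3Z_2 - 2Z_1 + 1  [with Z_2=6, Z_1=-3]  = -11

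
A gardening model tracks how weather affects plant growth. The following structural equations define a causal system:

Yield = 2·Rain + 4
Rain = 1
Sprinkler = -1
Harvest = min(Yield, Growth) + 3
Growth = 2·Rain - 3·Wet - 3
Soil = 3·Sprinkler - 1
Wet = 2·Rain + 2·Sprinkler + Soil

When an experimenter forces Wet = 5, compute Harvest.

-13

The intervention breaks the incoming arrows to Wet: Wet = 2·Rain + 2·Sprinkler + Soil no longer applies, and Wet = 5.
Growth = 2·Rain - 3·Wet - 3  [with Rain=1, Wet=5]  = -16
Yield = 2·Rain + 4  [with Rain=1]  = 6
Harvest = min(Yield, Growth) + 3  [with Yield=6, Growth=-16]  = -13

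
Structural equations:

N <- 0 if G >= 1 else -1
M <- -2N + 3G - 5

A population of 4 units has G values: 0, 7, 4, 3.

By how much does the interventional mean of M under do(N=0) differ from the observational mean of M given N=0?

-3.5

The intervention sets N=0 in all 4 units regardless of G. Recomputing M per unit gives -5, 16, 7, 4; average 5.5.
E[M|N=0] averages over only the 3 units with N=0 (G = 7, 4, 3): M = 16, 7, 4, mean 9.
Difference = 5.5 − 9 = -3.5.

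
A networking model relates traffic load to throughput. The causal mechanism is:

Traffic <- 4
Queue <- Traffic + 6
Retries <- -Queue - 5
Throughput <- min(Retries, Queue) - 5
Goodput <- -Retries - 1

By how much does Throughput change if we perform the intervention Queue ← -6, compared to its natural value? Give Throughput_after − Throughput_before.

Under do(Queue=-6), the mechanism Queue <- Traffic + 6 is discarded; Queue is fixed at -6.
Retries = -Queue - 5  [with Queue=-6]  = 1
Throughput = min(Retries, Queue) - 5  [with Retries=1, Queue=-6]  = -11
Without intervention: Queue = Traffic + 6  [with Traffic=4]  = 10; Retries = -Queue - 5  [with Queue=10]  = -15; Throughput = min(Retries, Queue) - 5  [with Retries=-15, Queue=10]  = -20.
Change = -11 − (-20) = 9.

9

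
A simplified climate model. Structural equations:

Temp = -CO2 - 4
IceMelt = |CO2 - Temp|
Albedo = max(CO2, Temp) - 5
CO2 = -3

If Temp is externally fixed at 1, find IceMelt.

4

The intervention breaks the incoming arrows to Temp: Temp = -CO2 - 4 no longer applies, and Temp = 1.
IceMelt = |CO2 - Temp|  [with CO2=-3, Temp=1]  = 4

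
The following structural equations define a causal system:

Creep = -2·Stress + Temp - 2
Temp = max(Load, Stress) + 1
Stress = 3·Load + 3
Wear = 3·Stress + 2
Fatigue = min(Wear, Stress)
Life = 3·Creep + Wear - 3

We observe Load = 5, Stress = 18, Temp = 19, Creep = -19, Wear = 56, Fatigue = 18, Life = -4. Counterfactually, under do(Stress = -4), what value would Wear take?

do(Stress=-4) replaces the equation Stress = 3·Load + 3 with the constant Stress = -4.
Wear = 3·Stress + 2  [with Stress=-4]  = -10

-10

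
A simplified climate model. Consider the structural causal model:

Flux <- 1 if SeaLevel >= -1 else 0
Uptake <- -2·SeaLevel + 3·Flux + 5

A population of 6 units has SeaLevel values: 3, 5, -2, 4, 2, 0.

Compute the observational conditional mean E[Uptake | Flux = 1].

E[Uptake|Flux=1] averages over only the 5 units with Flux=1 (SeaLevel = 3, 5, 4, 2, 0): Uptake = 2, -2, 0, 4, 8, mean 2.4.

2.4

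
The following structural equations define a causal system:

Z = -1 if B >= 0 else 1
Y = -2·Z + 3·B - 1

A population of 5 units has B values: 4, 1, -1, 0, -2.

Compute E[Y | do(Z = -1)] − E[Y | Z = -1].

-3.8

The intervention sets Z=-1 in all 5 units regardless of B. Recomputing Y per unit gives 13, 4, -2, 1, -5; average 2.2.
E[Y|Z=-1] averages over only the 3 units with Z=-1 (B = 4, 1, 0): Y = 13, 4, 1, mean 6.
Difference = 2.2 − 6 = -3.8.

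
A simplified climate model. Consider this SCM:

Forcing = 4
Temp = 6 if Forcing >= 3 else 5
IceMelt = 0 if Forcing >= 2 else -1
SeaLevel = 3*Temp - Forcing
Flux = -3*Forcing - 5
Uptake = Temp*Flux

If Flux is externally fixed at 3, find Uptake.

18

The intervention breaks the incoming arrows to Flux: Flux = -3*Forcing - 5 no longer applies, and Flux = 3.
Temp = 6 if Forcing >= 3 else 5  [with Forcing=4]  = 6
Uptake = Temp*Flux  [with Temp=6, Flux=3]  = 18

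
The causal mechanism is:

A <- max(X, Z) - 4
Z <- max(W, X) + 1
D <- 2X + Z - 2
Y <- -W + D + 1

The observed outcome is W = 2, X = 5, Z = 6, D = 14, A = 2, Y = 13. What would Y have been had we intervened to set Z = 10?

The intervention breaks the incoming arrows to Z: Z <- max(W, X) + 1 no longer applies, and Z = 10.
D = 2X + Z - 2  [with X=5, Z=10]  = 18
Y = -W + D + 1  [with W=2, D=18]  = 17

17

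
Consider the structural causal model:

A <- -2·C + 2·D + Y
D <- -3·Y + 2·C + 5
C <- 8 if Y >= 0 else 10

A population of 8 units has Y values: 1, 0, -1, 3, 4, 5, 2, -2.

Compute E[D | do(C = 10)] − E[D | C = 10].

The intervention sets C=10 in all 8 units regardless of Y. Recomputing D per unit gives 22, 25, 28, 16, 13, 10, 19, 31; average 20.5.
E[D|C=10] averages over only the 2 units with C=10 (Y = -1, -2): D = 28, 31, mean 29.5.
Difference = 20.5 − 29.5 = -9.

-9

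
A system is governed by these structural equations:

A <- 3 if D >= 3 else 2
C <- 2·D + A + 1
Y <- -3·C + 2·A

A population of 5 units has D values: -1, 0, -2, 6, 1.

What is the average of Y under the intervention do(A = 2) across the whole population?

do(A=2) breaks A's dependence on D. With A=2 fixed, Y across the units is 1, -5, 7, -41, -11, mean -9.8.

-9.8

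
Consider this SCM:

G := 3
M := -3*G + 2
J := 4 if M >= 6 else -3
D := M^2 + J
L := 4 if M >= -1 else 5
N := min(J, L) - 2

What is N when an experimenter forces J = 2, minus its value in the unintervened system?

5

The intervention breaks the incoming arrows to J: J := 4 if M >= 6 else -3 no longer applies, and J = 2.
M = -3*G + 2  [with G=3]  = -7
L = 4 if M >= -1 else 5  [with M=-7]  = 5
N = min(J, L) - 2  [with J=2, L=5]  = 0
Without intervention: M = -3*G + 2  [with G=3]  = -7; J = 4 if M >= 6 else -3  [with M=-7]  = -3; L = 4 if M >= -1 else 5  [with M=-7]  = 5; N = min(J, L) - 2  [with J=-3, L=5]  = -5.
Change = 0 − (-5) = 5.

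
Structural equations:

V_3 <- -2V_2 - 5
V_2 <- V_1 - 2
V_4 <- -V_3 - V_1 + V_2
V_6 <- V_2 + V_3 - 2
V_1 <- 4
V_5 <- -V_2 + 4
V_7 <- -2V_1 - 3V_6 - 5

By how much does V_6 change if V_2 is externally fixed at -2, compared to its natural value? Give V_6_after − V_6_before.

4

Under do(V_2=-2), the mechanism V_2 <- V_1 - 2 is discarded; V_2 is fixed at -2.
V_3 = -2V_2 - 5  [with V_2=-2]  = -1
V_6 = V_2 + V_3 - 2  [with V_2=-2, V_3=-1]  = -5
Without intervention: V_2 = V_1 - 2  [with V_1=4]  = 2; V_3 = -2V_2 - 5  [with V_2=2]  = -9; V_6 = V_2 + V_3 - 2  [with V_2=2, V_3=-9]  = -9.
Change = -5 − (-9) = 4.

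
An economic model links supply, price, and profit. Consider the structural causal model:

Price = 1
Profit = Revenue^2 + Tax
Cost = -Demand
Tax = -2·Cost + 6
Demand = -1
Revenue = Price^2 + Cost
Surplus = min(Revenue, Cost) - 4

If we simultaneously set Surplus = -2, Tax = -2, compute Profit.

Setting Surplus = -2, Tax = -2 by intervention discards those variables' equations.
Cost = -Demand  [with Demand=-1]  = 1
Revenue = Price^2 + Cost  [with Price=1, Cost=1]  = 2
Profit = Revenue^2 + Tax  [with Revenue=2, Tax=-2]  = 2

2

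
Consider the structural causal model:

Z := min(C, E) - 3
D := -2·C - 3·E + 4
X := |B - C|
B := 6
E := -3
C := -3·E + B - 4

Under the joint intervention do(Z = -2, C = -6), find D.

The joint intervention fixes Z = -2, C = -6, removing each variable's own equation.
D = -2·C - 3·E + 4  [with C=-6, E=-3]  = 25

25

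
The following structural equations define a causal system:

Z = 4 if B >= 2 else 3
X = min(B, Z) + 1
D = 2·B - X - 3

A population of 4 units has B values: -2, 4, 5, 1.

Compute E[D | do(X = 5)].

Every unit gets X=5 under the intervention. D values become -12, 0, 2, -6; E[D|do(X=5)] = -4.

-4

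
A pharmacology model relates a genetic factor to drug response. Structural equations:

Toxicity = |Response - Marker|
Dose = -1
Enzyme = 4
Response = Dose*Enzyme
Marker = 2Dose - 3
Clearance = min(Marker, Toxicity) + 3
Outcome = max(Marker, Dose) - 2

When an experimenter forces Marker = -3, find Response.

-4

The intervention breaks the incoming arrows to Marker: Marker = 2Dose - 3 no longer applies, and Marker = -3.
Response is not downstream of the intervention, so its value is determined by the original equations.
Response = Dose*Enzyme  [with Dose=-1, Enzyme=4]  = -4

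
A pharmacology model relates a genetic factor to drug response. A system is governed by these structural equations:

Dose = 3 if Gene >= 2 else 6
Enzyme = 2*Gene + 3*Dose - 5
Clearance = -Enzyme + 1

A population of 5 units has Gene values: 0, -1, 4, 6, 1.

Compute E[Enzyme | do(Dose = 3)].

Every unit gets Dose=3 under the intervention. Enzyme values become 4, 2, 12, 16, 6; E[Enzyme|do(Dose=3)] = 8.

8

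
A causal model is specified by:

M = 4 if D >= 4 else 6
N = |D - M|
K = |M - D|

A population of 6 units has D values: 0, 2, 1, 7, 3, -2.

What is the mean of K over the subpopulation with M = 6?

5.2

Conditioning on M=6 selects the 5 unit(s) with D ∈ {0, 2, 1, 3, -2}. Their K values: 6, 4, 5, 3, 8. Mean = 5.2.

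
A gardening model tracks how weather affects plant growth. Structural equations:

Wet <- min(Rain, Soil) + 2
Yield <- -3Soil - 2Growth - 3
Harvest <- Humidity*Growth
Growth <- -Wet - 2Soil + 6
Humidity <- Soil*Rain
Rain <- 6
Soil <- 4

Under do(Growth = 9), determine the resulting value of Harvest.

216

The intervention breaks the incoming arrows to Growth: Growth <- -Wet - 2Soil + 6 no longer applies, and Growth = 9.
Humidity = Soil*Rain  [with Soil=4, Rain=6]  = 24
Harvest = Humidity*Growth  [with Humidity=24, Growth=9]  = 216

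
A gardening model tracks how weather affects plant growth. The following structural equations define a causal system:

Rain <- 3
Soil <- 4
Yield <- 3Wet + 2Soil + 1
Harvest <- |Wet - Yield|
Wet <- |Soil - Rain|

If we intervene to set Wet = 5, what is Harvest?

19

do(Wet=5) replaces the equation Wet <- |Soil - Rain| with the constant Wet = 5.
Yield = 3Wet + 2Soil + 1  [with Wet=5, Soil=4]  = 24
Harvest = |Wet - Yield|  [with Wet=5, Yield=24]  = 19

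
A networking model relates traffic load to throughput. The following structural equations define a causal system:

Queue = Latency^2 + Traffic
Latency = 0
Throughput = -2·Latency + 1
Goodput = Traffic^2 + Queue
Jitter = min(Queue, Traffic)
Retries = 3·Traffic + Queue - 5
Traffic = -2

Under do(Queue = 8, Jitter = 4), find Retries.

The joint intervention fixes Queue = 8, Jitter = 4, removing each variable's own equation.
Retries = 3·Traffic + Queue - 5  [with Traffic=-2, Queue=8]  = -3

-3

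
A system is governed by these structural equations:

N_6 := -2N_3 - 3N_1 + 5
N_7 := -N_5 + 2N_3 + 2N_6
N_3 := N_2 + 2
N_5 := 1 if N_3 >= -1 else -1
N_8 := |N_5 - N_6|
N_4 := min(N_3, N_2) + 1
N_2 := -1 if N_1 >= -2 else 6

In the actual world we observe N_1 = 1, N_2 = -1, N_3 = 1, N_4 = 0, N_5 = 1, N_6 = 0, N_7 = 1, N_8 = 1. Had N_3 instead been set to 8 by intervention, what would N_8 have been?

15

The intervention breaks the incoming arrows to N_3: N_3 := N_2 + 2 no longer applies, and N_3 = 8.
N_5 = 1 if N_3 >= -1 else -1  [with N_3=8]  = 1
N_6 = -2N_3 - 3N_1 + 5  [with N_3=8, N_1=1]  = -14
N_8 = |N_5 - N_6|  [with N_5=1, N_6=-14]  = 15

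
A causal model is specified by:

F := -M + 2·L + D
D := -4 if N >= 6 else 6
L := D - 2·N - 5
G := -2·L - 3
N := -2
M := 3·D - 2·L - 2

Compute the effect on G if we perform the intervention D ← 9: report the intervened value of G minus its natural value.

-6

do(D=9) replaces the equation D := -4 if N >= 6 else 6 with the constant D = 9.
L = D - 2·N - 5  [with D=9, N=-2]  = 8
G = -2·L - 3  [with L=8]  = -19
Without intervention: D = -4 if N >= 6 else 6  [with N=-2]  = 6; L = D - 2·N - 5  [with D=6, N=-2]  = 5; G = -2·L - 3  [with L=5]  = -13.
Change = -19 − (-13) = -6.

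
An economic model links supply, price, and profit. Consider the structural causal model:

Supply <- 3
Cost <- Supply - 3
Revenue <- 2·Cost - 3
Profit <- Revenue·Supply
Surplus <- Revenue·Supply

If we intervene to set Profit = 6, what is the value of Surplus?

Intervening sets Profit = 6 and removes its equation (Profit <- Revenue·Supply).
No directed path runs from Profit to Surplus, so Surplus keeps its natural value.
Cost = Supply - 3  [with Supply=3]  = 0
Revenue = 2·Cost - 3  [with Cost=0]  = -3
Surplus = Revenue·Supply  [with Revenue=-3, Supply=3]  = -9

-9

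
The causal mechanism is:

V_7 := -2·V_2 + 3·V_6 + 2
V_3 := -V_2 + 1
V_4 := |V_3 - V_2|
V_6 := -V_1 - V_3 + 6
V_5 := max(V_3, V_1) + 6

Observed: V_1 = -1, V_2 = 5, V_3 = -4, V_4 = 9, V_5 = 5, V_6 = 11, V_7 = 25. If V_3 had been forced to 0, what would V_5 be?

6

do(V_3=0) replaces the equation V_3 := -V_2 + 1 with the constant V_3 = 0.
V_5 = max(V_3, V_1) + 6  [with V_3=0, V_1=-1]  = 6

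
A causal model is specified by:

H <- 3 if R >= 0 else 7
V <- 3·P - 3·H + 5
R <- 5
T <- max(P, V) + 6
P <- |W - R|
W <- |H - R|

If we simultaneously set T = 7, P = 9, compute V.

23

Setting T = 7, P = 9 by intervention discards those variables' equations.
H = 3 if R >= 0 else 7  [with R=5]  = 3
V = 3·P - 3·H + 5  [with P=9, H=3]  = 23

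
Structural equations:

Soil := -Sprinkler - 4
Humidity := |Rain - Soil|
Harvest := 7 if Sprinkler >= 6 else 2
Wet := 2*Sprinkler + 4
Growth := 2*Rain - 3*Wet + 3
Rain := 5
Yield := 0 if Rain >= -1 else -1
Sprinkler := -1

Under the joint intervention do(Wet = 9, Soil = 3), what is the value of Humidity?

The joint intervention fixes Wet = 9, Soil = 3, removing each variable's own equation.
Humidity = |Rain - Soil|  [with Rain=5, Soil=3]  = 2

2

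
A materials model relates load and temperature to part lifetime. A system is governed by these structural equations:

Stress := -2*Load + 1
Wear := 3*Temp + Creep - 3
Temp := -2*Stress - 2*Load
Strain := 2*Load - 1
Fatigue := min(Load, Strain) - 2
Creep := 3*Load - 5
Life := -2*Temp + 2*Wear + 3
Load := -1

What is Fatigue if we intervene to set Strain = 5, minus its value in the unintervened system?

2

The intervention breaks the incoming arrows to Strain: Strain := 2*Load - 1 no longer applies, and Strain = 5.
Fatigue = min(Load, Strain) - 2  [with Load=-1, Strain=5]  = -3
Without intervention: Strain = 2*Load - 1  [with Load=-1]  = -3; Fatigue = min(Load, Strain) - 2  [with Load=-1, Strain=-3]  = -5.
Change = -3 − (-5) = 2.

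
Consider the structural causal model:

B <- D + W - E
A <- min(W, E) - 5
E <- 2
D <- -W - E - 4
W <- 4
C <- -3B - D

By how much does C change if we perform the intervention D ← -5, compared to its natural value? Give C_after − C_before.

Under do(D=-5), the mechanism D <- -W - E - 4 is discarded; D is fixed at -5.
B = D + W - E  [with D=-5, W=4, E=2]  = -3
C = -3B - D  [with B=-3, D=-5]  = 14
Without intervention: D = -W - E - 4  [with W=4, E=2]  = -10; B = D + W - E  [with D=-10, W=4, E=2]  = -8; C = -3B - D  [with B=-8, D=-10]  = 34.
Change = 14 − 34 = -20.

-20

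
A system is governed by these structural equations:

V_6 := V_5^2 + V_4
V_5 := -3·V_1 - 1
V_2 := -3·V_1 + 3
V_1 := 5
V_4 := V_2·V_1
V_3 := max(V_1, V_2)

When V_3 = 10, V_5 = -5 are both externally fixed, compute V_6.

Setting V_3 = 10, V_5 = -5 by intervention discards those variables' equations.
V_2 = -3·V_1 + 3  [with V_1=5]  = -12
V_4 = V_2·V_1  [with V_2=-12, V_1=5]  = -60
V_6 = V_5^2 + V_4  [with V_5=-5, V_4=-60]  = -35

-35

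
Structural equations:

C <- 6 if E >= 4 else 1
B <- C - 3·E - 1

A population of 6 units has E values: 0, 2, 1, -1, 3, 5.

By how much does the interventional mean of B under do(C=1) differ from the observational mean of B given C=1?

Every unit gets C=1 under the intervention. B values become 0, -6, -3, 3, -9, -15; E[B|do(C=1)] = -5.
E[B|C=1] averages over only the 5 units with C=1 (E = 0, 2, 1, -1, 3): B = 0, -6, -3, 3, -9, mean -3.
Difference = -5 − (-3) = -2.

-2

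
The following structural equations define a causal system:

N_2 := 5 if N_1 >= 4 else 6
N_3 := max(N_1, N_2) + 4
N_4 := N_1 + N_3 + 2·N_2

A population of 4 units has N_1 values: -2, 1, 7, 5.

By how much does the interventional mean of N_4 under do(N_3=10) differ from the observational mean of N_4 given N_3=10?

2.25

The intervention sets N_3=10 in all 4 units regardless of N_1. Recomputing N_4 per unit gives 20, 23, 27, 25; average 23.75.
Observing N_3=10 restricts to units where N_3's equation naturally yields 10: N_1 ∈ {-2, 1}. In that subpopulation N_4 = 20, 23, mean 21.5.
Difference = 23.75 − 21.5 = 2.25.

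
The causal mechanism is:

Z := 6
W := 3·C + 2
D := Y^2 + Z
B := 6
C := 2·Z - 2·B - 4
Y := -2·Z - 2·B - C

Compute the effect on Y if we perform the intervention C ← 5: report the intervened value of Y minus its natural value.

-9

do(C=5) replaces the equation C := 2·Z - 2·B - 4 with the constant C = 5.
Y = -2·Z - 2·B - C  [with Z=6, B=6, C=5]  = -29
Without intervention: C = 2·Z - 2·B - 4  [with Z=6, B=6]  = -4; Y = -2·Z - 2·B - C  [with Z=6, B=6, C=-4]  = -20.
Change = -29 − (-20) = -9.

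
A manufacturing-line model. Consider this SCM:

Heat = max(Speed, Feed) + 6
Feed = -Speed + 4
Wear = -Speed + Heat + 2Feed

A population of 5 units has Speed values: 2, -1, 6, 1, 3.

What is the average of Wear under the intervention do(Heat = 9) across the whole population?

10.4

do(Heat=9) breaks Heat's dependence on Speed. With Heat=9 fixed, Wear across the units is 11, 20, -1, 14, 8, mean 10.4.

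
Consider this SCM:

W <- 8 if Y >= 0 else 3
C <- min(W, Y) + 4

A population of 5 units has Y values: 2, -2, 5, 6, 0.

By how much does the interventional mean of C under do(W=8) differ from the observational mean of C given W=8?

-1.05

The intervention sets W=8 in all 5 units regardless of Y. Recomputing C per unit gives 6, 2, 9, 10, 4; average 6.2.
Conditioning on W=8 selects the 4 unit(s) with Y ∈ {2, 5, 6, 0}. Their C values: 6, 9, 10, 4. Mean = 7.25.
Difference = 6.2 − 7.25 = -1.05.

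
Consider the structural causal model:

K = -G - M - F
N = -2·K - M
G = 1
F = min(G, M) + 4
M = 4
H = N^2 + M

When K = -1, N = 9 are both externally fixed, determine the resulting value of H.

85

The joint intervention fixes K = -1, N = 9, removing each variable's own equation.
H = N^2 + M  [with N=9, M=4]  = 85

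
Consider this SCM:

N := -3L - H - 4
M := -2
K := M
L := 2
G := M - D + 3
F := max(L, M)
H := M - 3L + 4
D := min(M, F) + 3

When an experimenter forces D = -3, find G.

Under do(D=-3), the mechanism D := min(M, F) + 3 is discarded; D is fixed at -3.
G = M - D + 3  [with M=-2, D=-3]  = 4

4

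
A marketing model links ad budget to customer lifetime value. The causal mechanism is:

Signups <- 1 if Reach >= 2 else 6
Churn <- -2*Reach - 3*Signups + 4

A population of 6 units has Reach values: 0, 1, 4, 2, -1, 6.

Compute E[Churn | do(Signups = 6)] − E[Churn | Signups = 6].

Under do(Signups=6), Signups's equation is replaced by Signups=6 for every unit. Per-unit Churn: -14, -16, -22, -18, -12, -26. Mean = -18.
Conditioning on Signups=6 selects the 3 unit(s) with Reach ∈ {0, 1, -1}. Their Churn values: -14, -16, -12. Mean = -14.
Difference = -18 − (-14) = -4.

-4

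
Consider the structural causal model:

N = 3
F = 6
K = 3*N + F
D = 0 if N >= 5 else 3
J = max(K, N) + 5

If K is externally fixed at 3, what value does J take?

do(K=3) replaces the equation K = 3*N + F with the constant K = 3.
J = max(K, N) + 5  [with K=3, N=3]  = 8

8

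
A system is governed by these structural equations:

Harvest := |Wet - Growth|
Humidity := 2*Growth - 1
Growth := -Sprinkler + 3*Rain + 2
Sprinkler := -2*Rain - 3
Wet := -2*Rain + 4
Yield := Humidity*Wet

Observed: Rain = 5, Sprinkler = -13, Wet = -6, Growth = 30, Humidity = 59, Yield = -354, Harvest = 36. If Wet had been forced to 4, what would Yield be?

The intervention breaks the incoming arrows to Wet: Wet := -2*Rain + 4 no longer applies, and Wet = 4.
Sprinkler = -2*Rain - 3  [with Rain=5]  = -13
Growth = -Sprinkler + 3*Rain + 2  [with Sprinkler=-13, Rain=5]  = 30
Humidity = 2*Growth - 1  [with Growth=30]  = 59
Yield = Humidity*Wet  [with Humidity=59, Wet=4]  = 236

236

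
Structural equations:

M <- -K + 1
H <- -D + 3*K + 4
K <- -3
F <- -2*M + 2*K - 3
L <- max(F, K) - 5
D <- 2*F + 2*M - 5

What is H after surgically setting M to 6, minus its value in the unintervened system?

4

Under do(M=6), the mechanism M <- -K + 1 is discarded; M is fixed at 6.
F = -2*M + 2*K - 3  [with M=6, K=-3]  = -21
D = 2*F + 2*M - 5  [with F=-21, M=6]  = -35
H = -D + 3*K + 4  [with D=-35, K=-3]  = 30
Without intervention: M = -K + 1  [with K=-3]  = 4; F = -2*M + 2*K - 3  [with M=4, K=-3]  = -17; D = 2*F + 2*M - 5  [with F=-17, M=4]  = -31; H = -D + 3*K + 4  [with D=-31, K=-3]  = 26.
Change = 30 − 26 = 4.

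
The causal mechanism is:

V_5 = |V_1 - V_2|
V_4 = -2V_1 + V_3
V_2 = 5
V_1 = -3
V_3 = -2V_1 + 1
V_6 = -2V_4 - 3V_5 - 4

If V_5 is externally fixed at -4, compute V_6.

-18

The intervention breaks the incoming arrows to V_5: V_5 = |V_1 - V_2| no longer applies, and V_5 = -4.
V_3 = -2V_1 + 1  [with V_1=-3]  = 7
V_4 = -2V_1 + V_3  [with V_1=-3, V_3=7]  = 13
V_6 = -2V_4 - 3V_5 - 4  [with V_4=13, V_5=-4]  = -18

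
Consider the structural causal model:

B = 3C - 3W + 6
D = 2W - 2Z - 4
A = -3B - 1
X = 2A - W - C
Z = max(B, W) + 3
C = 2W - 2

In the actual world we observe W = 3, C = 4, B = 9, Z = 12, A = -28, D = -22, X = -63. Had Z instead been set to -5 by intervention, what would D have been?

Under do(Z=-5), the mechanism Z = max(B, W) + 3 is discarded; Z is fixed at -5.
D = 2W - 2Z - 4  [with W=3, Z=-5]  = 12

12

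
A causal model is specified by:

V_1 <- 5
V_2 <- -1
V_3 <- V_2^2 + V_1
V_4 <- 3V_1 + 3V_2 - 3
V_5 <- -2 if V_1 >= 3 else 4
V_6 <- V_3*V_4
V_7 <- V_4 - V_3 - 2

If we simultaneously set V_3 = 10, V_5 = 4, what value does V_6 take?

90

Setting V_3 = 10, V_5 = 4 by intervention discards those variables' equations.
V_4 = 3V_1 + 3V_2 - 3  [with V_1=5, V_2=-1]  = 9
V_6 = V_3*V_4  [with V_3=10, V_4=9]  = 90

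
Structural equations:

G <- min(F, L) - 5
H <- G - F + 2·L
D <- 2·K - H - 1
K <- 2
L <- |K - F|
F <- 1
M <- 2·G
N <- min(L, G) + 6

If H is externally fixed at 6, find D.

-3

Intervening sets H = 6 and removes its equation (H <- G - F + 2·L).
D = 2·K - H - 1  [with K=2, H=6]  = -3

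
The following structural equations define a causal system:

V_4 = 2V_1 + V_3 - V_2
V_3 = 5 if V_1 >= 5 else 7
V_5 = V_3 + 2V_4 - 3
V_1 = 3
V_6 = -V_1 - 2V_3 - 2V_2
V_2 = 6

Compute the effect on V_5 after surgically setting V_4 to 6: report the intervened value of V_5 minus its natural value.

Intervening sets V_4 = 6 and removes its equation (V_4 = 2V_1 + V_3 - V_2).
V_3 = 5 if V_1 >= 5 else 7  [with V_1=3]  = 7
V_5 = V_3 + 2V_4 - 3  [with V_3=7, V_4=6]  = 16
Without intervention: V_3 = 5 if V_1 >= 5 else 7  [with V_1=3]  = 7; V_4 = 2V_1 + V_3 - V_2  [with V_1=3, V_3=7, V_2=6]  = 7; V_5 = V_3 + 2V_4 - 3  [with V_3=7, V_4=7]  = 18.
Change = 16 − 18 = -2.

-2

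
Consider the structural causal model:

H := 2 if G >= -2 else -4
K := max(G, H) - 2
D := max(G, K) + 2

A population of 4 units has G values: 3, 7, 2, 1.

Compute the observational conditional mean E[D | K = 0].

3.5

E[D|K=0] averages over only the 2 units with K=0 (G = 2, 1): D = 4, 3, mean 3.5.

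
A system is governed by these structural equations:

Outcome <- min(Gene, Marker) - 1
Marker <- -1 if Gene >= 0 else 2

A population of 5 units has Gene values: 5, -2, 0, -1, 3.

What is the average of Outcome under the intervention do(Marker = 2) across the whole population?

-0.8

The intervention sets Marker=2 in all 5 units regardless of Gene. Recomputing Outcome per unit gives 1, -3, -1, -2, 1; average -0.8.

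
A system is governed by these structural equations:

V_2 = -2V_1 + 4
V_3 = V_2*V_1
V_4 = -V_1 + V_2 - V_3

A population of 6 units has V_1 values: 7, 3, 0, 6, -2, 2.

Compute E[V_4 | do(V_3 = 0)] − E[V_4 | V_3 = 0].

The intervention sets V_3=0 in all 6 units regardless of V_1. Recomputing V_4 per unit gives -17, -5, 4, -14, 10, -2; average -4.
E[V_4|V_3=0] averages over only the 2 units with V_3=0 (V_1 = 0, 2): V_4 = 4, -2, mean 1.
Difference = -4 − 1 = -5.

-5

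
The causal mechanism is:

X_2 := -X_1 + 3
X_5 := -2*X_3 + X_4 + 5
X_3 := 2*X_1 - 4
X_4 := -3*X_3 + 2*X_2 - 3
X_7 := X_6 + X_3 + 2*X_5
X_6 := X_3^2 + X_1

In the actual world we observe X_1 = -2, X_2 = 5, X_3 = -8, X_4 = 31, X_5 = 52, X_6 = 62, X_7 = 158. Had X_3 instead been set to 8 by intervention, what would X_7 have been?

The intervention breaks the incoming arrows to X_3: X_3 := 2*X_1 - 4 no longer applies, and X_3 = 8.
X_2 = -X_1 + 3  [with X_1=-2]  = 5
X_4 = -3*X_3 + 2*X_2 - 3  [with X_3=8, X_2=5]  = -17
X_5 = -2*X_3 + X_4 + 5  [with X_3=8, X_4=-17]  = -28
X_6 = X_3^2 + X_1  [with X_3=8, X_1=-2]  = 62
X_7 = X_6 + X_3 + 2*X_5  [with X_6=62, X_3=8, X_5=-28]  = 14

14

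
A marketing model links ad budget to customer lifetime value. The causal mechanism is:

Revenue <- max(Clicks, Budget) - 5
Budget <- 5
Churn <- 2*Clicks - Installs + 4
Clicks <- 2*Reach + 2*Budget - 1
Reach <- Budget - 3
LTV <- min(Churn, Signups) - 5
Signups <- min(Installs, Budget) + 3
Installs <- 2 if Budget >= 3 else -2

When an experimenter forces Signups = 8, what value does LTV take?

do(Signups=8) replaces the equation Signups <- min(Installs, Budget) + 3 with the constant Signups = 8.
Reach = Budget - 3  [with Budget=5]  = 2
Clicks = 2*Reach + 2*Budget - 1  [with Reach=2, Budget=5]  = 13
Installs = 2 if Budget >= 3 else -2  [with Budget=5]  = 2
Churn = 2*Clicks - Installs + 4  [with Clicks=13, Installs=2]  = 28
LTV = min(Churn, Signups) - 5  [with Churn=28, Signups=8]  = 3

3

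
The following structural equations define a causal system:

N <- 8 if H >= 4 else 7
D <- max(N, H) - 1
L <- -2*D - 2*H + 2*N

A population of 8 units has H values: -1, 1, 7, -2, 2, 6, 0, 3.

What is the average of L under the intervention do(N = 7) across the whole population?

-2

Every unit gets N=7 under the intervention. L values become 4, 0, -12, 6, -2, -10, 2, -4; E[L|do(N=7)] = -2.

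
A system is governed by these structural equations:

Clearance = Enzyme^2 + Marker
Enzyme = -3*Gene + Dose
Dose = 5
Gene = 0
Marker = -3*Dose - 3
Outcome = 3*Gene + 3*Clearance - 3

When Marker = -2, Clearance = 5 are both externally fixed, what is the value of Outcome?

The joint intervention fixes Marker = -2, Clearance = 5, removing each variable's own equation.
Outcome = 3*Gene + 3*Clearance - 3  [with Gene=0, Clearance=5]  = 12

12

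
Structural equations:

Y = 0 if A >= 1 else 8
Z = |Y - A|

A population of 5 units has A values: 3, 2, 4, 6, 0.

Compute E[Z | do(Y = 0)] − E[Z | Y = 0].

-0.75

The intervention sets Y=0 in all 5 units regardless of A. Recomputing Z per unit gives 3, 2, 4, 6, 0; average 3.
Conditioning on Y=0 selects the 4 unit(s) with A ∈ {3, 2, 4, 6}. Their Z values: 3, 2, 4, 6. Mean = 3.75.
Difference = 3 − 3.75 = -0.75.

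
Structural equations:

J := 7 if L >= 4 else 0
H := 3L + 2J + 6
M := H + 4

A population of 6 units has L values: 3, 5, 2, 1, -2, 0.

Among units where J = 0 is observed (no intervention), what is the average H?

Observing J=0 restricts to units where J's equation naturally yields 0: L ∈ {3, 2, 1, -2, 0}. In that subpopulation H = 15, 12, 9, 0, 6, mean 8.4.

8.4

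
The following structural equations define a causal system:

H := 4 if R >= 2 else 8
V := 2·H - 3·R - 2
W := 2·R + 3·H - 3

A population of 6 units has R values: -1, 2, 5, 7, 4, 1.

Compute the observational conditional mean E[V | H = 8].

Conditioning on H=8 selects the 2 unit(s) with R ∈ {-1, 1}. Their V values: 17, 11. Mean = 14.

14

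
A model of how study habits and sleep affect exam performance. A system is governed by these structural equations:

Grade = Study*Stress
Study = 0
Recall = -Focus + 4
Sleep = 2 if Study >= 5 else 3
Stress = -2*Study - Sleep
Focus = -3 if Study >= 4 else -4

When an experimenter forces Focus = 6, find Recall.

-2

Intervening sets Focus = 6 and removes its equation (Focus = -3 if Study >= 4 else -4).
Recall = -Focus + 4  [with Focus=6]  = -2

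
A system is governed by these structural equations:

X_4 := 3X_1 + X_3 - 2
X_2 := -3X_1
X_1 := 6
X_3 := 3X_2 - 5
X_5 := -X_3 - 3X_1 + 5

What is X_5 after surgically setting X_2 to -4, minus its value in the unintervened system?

do(X_2=-4) replaces the equation X_2 := -3X_1 with the constant X_2 = -4.
X_3 = 3X_2 - 5  [with X_2=-4]  = -17
X_5 = -X_3 - 3X_1 + 5  [with X_3=-17, X_1=6]  = 4
Without intervention: X_2 = -3X_1  [with X_1=6]  = -18; X_3 = 3X_2 - 5  [with X_2=-18]  = -59; X_5 = -X_3 - 3X_1 + 5  [with X_3=-59, X_1=6]  = 46.
Change = 4 − 46 = -42.

-42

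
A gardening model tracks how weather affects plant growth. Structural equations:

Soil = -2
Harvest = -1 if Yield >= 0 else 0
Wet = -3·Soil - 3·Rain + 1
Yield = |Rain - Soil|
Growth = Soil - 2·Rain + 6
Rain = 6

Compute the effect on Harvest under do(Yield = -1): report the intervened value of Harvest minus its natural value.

1

The intervention breaks the incoming arrows to Yield: Yield = |Rain - Soil| no longer applies, and Yield = -1.
Harvest = -1 if Yield >= 0 else 0  [with Yield=-1]  = 0
Without intervention: Yield = |Rain - Soil|  [with Rain=6, Soil=-2]  = 8; Harvest = -1 if Yield >= 0 else 0  [with Yield=8]  = -1.
Change = 0 − (-1) = 1.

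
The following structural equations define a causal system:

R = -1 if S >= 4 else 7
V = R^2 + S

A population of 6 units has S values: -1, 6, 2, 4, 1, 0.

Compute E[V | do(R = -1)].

3

Under do(R=-1), R's equation is replaced by R=-1 for every unit. Per-unit V: 0, 7, 3, 5, 2, 1. Mean = 3.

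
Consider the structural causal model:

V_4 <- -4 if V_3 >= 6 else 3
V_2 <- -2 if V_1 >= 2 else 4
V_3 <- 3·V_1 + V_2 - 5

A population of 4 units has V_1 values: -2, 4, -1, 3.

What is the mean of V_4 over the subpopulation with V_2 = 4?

3

Conditioning on V_2=4 selects the 2 unit(s) with V_1 ∈ {-2, -1}. Their V_4 values: 3, 3. Mean = 3.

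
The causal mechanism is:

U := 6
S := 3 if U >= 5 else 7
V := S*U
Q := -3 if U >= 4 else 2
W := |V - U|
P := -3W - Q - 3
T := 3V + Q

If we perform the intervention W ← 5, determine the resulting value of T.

Under do(W=5), the mechanism W := |V - U| is discarded; W is fixed at 5.
Since T is not a descendant of the intervened variable, it is unaffected.
S = 3 if U >= 5 else 7  [with U=6]  = 3
V = S*U  [with S=3, U=6]  = 18
Q = -3 if U >= 4 else 2  [with U=6]  = -3
T = 3V + Q  [with V=18, Q=-3]  = 51

51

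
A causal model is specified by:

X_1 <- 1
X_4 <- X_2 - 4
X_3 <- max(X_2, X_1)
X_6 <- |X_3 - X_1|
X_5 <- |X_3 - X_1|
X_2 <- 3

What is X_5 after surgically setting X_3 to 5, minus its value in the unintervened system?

do(X_3=5) replaces the equation X_3 <- max(X_2, X_1) with the constant X_3 = 5.
X_5 = |X_3 - X_1|  [with X_3=5, X_1=1]  = 4
Without intervention: X_3 = max(X_2, X_1)  [with X_2=3, X_1=1]  = 3; X_5 = |X_3 - X_1|  [with X_3=3, X_1=1]  = 2.
Change = 4 − 2 = 2.

2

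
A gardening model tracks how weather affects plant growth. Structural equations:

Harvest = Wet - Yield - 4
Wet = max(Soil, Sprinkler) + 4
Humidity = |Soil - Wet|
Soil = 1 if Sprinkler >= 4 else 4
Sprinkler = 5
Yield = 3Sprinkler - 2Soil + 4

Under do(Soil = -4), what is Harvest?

Under do(Soil=-4), the mechanism Soil = 1 if Sprinkler >= 4 else 4 is discarded; Soil is fixed at -4.
Wet = max(Soil, Sprinkler) + 4  [with Soil=-4, Sprinkler=5]  = 9
Yield = 3Sprinkler - 2Soil + 4  [with Sprinkler=5, Soil=-4]  = 27
Harvest = Wet - Yield - 4  [with Wet=9, Yield=27]  = -22

-22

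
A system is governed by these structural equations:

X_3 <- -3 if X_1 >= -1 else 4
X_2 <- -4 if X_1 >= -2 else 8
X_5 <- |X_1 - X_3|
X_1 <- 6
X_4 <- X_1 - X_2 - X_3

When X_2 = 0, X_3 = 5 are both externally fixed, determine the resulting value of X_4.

Setting X_2 = 0, X_3 = 5 by intervention discards those variables' equations.
X_4 = X_1 - X_2 - X_3  [with X_1=6, X_2=0, X_3=5]  = 1

1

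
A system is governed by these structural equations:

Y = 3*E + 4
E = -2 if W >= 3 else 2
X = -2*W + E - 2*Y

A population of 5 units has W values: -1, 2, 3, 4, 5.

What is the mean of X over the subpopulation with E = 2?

Conditioning on E=2 selects the 2 unit(s) with W ∈ {-1, 2}. Their X values: -16, -22. Mean = -19.

-19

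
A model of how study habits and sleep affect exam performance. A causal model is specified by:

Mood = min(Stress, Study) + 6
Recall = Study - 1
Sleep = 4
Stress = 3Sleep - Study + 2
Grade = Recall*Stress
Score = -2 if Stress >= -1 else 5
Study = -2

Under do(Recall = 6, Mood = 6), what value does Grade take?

Setting Recall = 6, Mood = 6 by intervention discards those variables' equations.
Stress = 3Sleep - Study + 2  [with Sleep=4, Study=-2]  = 16
Grade = Recall*Stress  [with Recall=6, Stress=16]  = 96

96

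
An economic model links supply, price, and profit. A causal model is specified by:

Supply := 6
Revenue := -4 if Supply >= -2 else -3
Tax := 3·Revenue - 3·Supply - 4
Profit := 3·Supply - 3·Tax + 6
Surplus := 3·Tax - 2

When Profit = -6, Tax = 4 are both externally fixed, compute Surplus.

The joint intervention fixes Profit = -6, Tax = 4, removing each variable's own equation.
Surplus = 3·Tax - 2  [with Tax=4]  = 10

10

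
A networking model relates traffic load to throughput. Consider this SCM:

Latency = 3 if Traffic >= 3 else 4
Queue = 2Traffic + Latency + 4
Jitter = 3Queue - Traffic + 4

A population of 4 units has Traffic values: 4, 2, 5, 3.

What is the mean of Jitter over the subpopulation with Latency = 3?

45

Conditioning on Latency=3 selects the 3 unit(s) with Traffic ∈ {4, 5, 3}. Their Jitter values: 45, 50, 40. Mean = 45.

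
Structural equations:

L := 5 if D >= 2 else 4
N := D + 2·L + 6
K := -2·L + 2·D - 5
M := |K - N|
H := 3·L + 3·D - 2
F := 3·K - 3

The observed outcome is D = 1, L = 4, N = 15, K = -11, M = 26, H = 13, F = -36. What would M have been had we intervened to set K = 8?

Intervening sets K = 8 and removes its equation (K := -2·L + 2·D - 5).
L = 5 if D >= 2 else 4  [with D=1]  = 4
N = D + 2·L + 6  [with D=1, L=4]  = 15
M = |K - N|  [with K=8, N=15]  = 7

7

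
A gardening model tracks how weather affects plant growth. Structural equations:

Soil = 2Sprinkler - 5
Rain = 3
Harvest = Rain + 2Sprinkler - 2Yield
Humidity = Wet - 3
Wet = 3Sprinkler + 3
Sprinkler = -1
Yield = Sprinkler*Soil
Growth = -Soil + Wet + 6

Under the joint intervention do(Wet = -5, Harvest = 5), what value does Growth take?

The joint intervention fixes Wet = -5, Harvest = 5, removing each variable's own equation.
Soil = 2Sprinkler - 5  [with Sprinkler=-1]  = -7
Growth = -Soil + Wet + 6  [with Soil=-7, Wet=-5]  = 8

8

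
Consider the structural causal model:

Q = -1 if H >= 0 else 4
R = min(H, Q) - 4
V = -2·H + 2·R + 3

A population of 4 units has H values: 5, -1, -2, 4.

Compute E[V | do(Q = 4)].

-5.5

do(Q=4) breaks Q's dependence on H. With Q=4 fixed, V across the units is -7, -5, -5, -5, mean -5.5.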